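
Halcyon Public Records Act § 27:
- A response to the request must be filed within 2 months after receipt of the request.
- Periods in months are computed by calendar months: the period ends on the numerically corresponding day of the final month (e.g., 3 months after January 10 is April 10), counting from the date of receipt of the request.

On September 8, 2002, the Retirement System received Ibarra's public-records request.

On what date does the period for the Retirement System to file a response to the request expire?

November 8, 2002

2 months after September 8, 2002 is November 8, 2002.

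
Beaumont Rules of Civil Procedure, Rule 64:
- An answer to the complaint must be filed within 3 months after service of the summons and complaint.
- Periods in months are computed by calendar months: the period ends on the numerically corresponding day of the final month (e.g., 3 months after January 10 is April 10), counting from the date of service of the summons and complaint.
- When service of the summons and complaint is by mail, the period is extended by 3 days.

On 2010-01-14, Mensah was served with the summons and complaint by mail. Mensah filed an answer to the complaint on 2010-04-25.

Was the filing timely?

3 months after 2010-01-14 is April 14, 2010.
Service was by mail, adding 3 days: April 14, 2010 + 3 days = April 17, 2010.
The deadline is April 17, 2010; the filing on April 25, 2010 is after that date.

No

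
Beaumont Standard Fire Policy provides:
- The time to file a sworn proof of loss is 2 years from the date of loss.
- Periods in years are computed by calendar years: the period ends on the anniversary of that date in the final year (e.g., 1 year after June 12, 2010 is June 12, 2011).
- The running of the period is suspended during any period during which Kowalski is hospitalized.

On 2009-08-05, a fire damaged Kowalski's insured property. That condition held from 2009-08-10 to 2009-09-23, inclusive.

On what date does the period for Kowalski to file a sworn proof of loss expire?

2 years after 2009-08-05 is August 5, 2011.
From August 10, 2009 through September 23, 2009 inclusive is 45 days; tolling adds 45 days: August 5, 2011 + 45 days = September 19, 2011.

September 19, 2011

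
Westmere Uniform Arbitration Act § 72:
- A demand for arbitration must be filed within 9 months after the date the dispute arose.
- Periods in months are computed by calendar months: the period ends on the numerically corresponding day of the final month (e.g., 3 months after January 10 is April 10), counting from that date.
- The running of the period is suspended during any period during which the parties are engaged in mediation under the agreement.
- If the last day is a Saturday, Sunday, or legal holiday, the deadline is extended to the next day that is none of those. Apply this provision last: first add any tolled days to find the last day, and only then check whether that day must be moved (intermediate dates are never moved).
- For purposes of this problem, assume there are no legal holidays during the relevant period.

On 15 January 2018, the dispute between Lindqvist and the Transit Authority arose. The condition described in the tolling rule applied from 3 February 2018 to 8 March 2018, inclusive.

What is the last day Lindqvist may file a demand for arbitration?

9 months after 15 January 2018 is October 15, 2018.
From February 3, 2018 through March 8, 2018 inclusive is 34 days; tolling adds 34 days: October 15, 2018 + 34 days = November 18, 2018.
November 18, 2018 is Sunday. The next qualifying day is November 19, 2018.

November 19, 2018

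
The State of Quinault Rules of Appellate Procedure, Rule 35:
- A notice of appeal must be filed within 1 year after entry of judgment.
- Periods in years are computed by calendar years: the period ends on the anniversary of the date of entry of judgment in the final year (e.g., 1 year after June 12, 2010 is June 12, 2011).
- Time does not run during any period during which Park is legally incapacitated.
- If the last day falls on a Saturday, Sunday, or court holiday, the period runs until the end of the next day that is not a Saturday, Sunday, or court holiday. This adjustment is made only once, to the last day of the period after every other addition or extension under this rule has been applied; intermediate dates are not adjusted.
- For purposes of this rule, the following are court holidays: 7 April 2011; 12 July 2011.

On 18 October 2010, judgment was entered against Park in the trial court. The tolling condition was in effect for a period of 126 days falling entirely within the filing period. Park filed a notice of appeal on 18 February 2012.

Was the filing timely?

Yes

1 year after 18 October 2010 is October 18, 2011.
Tolling adds 126 days: October 18, 2011 + 126 days = February 21, 2012.
February 21, 2012 is a Tuesday and not a court holiday, so no extension applies.
The deadline is February 21, 2012; the filing on February 18, 2012 is on or before that date.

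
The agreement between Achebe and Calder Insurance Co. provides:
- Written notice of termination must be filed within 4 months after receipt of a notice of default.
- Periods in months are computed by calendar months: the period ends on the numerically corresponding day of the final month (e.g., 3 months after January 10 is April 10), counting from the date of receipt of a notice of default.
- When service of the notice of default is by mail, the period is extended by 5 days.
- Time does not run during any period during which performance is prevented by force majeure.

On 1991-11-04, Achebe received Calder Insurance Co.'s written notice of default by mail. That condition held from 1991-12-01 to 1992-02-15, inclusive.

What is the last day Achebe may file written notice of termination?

May 25, 1992

4 months after 1991-11-04 is March 4, 1992.
Service was by mail, adding 5 days: March 4, 1992 + 5 days = March 9, 1992.
From December 1, 1991 through February 15, 1992 inclusive is 77 days; tolling adds 77 days: March 9, 1992 + 77 days = May 25, 1992.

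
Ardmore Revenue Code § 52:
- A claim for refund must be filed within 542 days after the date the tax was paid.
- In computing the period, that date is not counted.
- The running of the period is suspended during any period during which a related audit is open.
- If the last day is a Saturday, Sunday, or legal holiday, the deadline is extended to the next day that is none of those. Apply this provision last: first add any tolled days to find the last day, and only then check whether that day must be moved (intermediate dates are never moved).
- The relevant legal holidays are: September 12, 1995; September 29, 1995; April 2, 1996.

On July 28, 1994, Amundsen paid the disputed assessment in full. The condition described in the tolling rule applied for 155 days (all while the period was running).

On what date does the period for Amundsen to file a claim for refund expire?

June 24, 1996

542 days after July 28, 1994 is January 21, 1996.
Tolling adds 155 days: January 21, 1996 + 155 days = June 24, 1996.
June 24, 1996 is a Monday and not a legal holiday, so no extension applies.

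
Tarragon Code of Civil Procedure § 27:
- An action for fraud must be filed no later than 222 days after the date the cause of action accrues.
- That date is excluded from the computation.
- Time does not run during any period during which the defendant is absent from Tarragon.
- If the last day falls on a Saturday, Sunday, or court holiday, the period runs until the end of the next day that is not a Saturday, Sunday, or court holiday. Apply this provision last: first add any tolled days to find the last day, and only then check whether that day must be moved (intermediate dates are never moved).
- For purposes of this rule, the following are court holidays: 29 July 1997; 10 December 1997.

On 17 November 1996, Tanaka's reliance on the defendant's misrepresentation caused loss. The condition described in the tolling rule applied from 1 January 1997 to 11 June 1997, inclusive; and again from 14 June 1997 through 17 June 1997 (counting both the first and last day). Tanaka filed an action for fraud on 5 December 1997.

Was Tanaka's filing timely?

222 days after 17 November 1996 is June 27, 1997.
From January 1, 1997 through June 11, 1997 inclusive is 162 days; tolling adds 162 days: June 27, 1997 + 162 days = December 6, 1997.
From June 14, 1997 through June 17, 1997 inclusive is 4 days; tolling adds 4 days: December 6, 1997 + 4 days = December 10, 1997.
December 10, 1997 is a listed holiday. The next qualifying day is December 11, 1997.
The deadline is December 11, 1997; the filing on December 5, 1997 is on or before that date.

Yes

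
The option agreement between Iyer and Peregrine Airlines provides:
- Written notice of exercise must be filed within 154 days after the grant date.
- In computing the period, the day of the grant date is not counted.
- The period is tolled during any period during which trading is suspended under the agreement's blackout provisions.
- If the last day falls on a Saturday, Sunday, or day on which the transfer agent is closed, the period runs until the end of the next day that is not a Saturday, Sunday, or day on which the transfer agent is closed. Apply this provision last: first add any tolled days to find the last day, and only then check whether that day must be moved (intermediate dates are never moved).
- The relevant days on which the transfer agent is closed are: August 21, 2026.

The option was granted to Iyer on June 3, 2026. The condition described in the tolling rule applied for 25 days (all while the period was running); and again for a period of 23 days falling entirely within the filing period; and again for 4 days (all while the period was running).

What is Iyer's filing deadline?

154 days after June 3, 2026 is November 4, 2026.
Tolling adds 25 days: November 4, 2026 + 25 days = November 29, 2026.
Tolling adds 23 days: November 29, 2026 + 23 days = December 22, 2026.
Tolling adds 4 days: December 22, 2026 + 4 days = December 26, 2026.
December 26, 2026 is Saturday; December 27, 2026 is Sunday. The next qualifying day is December 28, 2026.

December 28, 2026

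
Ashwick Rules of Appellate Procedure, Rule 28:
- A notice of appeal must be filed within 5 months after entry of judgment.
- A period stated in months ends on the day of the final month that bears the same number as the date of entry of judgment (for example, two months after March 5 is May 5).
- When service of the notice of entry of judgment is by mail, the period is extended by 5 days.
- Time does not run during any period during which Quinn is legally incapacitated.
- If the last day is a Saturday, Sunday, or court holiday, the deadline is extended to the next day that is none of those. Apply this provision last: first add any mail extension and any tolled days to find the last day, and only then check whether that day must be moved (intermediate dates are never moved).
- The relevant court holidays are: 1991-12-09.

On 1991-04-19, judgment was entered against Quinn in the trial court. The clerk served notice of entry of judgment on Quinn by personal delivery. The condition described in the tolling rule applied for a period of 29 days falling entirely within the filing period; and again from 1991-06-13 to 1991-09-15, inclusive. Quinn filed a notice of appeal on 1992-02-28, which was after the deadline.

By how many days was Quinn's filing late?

5 months after 1991-04-19 is September 19, 1991.
Service was not by mail, so no mail extension applies.
Tolling adds 29 days: September 19, 1991 + 29 days = October 18, 1991.
From June 13, 1991 through September 15, 1991 inclusive is 95 days; tolling adds 95 days: October 18, 1991 + 95 days = January 21, 1992.
January 21, 1992 is a Tuesday and not a court holiday, so no extension applies.
The deadline is January 21, 1992; from January 21, 1992 to February 28, 1992 is 38 days.

38 days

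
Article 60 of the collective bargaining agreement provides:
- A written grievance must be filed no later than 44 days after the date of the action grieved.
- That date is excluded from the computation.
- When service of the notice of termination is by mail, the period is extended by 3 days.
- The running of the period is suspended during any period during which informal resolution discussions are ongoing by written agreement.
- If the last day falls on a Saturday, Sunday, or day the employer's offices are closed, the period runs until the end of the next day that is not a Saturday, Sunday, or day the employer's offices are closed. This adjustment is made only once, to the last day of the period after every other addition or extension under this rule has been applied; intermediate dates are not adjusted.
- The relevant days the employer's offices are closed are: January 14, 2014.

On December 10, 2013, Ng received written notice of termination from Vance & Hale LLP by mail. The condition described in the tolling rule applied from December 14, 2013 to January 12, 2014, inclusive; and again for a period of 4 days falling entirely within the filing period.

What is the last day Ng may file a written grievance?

March 3, 2014

44 days after December 10, 2013 is January 23, 2014.
Service was by mail, adding 3 days: January 23, 2014 + 3 days = January 26, 2014.
From December 14, 2013 through January 12, 2014 inclusive is 30 days; tolling adds 30 days: January 26, 2014 + 30 days = February 25, 2014.
Tolling adds 4 days: February 25, 2014 + 4 days = March 1, 2014.
March 1, 2014 is Saturday; March 2, 2014 is Sunday. The next qualifying day is March 3, 2014.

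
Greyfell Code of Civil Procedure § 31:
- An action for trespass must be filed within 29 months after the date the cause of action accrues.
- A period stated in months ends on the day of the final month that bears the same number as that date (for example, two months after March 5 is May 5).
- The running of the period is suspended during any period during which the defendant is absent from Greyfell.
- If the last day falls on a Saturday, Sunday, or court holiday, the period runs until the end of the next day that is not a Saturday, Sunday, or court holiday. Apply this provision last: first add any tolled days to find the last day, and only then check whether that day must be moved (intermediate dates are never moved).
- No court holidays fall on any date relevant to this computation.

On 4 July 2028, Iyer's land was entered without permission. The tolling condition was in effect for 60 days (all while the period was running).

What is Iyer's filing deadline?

February 3, 2031

29 months after 4 July 2028 is December 4, 2030.
Tolling adds 60 days: December 4, 2030 + 60 days = February 2, 2031.
February 2, 2031 is Sunday. The next qualifying day is February 3, 2031.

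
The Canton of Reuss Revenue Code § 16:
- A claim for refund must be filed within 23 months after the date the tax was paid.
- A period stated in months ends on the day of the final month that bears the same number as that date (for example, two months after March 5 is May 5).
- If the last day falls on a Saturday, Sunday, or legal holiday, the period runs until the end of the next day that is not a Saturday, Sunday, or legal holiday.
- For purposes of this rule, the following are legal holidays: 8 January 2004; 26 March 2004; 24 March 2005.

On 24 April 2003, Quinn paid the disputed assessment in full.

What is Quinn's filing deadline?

March 25, 2005

23 months after 24 April 2003 is March 24, 2005.
March 24, 2005 is a listed holiday. The next qualifying day is March 25, 2005.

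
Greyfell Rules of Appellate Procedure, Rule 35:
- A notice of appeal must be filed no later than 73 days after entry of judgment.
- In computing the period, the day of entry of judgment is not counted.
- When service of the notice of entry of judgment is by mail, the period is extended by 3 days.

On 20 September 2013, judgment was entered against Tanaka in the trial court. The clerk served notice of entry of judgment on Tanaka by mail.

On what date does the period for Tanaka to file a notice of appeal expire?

73 days after 20 September 2013 is December 2, 2013.
Service was by mail, adding 3 days: December 2, 2013 + 3 days = December 5, 2013.

December 5, 2013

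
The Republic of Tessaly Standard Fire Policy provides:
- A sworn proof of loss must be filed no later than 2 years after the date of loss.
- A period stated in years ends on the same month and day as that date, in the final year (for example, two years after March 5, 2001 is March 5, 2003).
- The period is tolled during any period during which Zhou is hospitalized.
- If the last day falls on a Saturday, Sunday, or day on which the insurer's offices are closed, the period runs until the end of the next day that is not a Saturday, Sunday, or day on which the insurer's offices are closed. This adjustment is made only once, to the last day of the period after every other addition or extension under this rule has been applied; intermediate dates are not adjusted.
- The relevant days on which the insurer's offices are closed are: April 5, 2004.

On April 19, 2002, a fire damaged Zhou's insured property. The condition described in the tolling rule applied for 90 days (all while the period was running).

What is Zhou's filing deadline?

July 19, 2004

2 years after April 19, 2002 is April 19, 2004.
Tolling adds 90 days: April 19, 2004 + 90 days = July 18, 2004.
July 18, 2004 is Sunday. The next qualifying day is July 19, 2004.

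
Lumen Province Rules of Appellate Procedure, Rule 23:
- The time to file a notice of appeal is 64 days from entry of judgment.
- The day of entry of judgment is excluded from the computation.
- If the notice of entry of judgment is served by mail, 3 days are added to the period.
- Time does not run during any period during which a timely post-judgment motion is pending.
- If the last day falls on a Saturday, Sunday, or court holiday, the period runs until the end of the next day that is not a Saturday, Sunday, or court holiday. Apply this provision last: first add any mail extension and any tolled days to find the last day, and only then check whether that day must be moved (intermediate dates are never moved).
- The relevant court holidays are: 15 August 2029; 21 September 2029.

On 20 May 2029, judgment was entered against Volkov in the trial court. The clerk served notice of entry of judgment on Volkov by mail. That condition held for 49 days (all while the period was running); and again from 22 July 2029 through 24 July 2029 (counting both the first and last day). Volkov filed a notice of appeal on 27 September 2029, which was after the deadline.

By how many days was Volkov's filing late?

10 days

64 days after 20 May 2029 is July 23, 2029.
Service was by mail, adding 3 days: July 23, 2029 + 3 days = July 26, 2029.
Tolling adds 49 days: July 26, 2029 + 49 days = September 13, 2029.
From July 22, 2029 through July 24, 2029 inclusive is 3 days; tolling adds 3 days: September 13, 2029 + 3 days = September 16, 2029.
September 16, 2029 is Sunday. The next qualifying day is September 17, 2029.
The deadline is September 17, 2029; from September 17, 2029 to September 27, 2029 is 10 days.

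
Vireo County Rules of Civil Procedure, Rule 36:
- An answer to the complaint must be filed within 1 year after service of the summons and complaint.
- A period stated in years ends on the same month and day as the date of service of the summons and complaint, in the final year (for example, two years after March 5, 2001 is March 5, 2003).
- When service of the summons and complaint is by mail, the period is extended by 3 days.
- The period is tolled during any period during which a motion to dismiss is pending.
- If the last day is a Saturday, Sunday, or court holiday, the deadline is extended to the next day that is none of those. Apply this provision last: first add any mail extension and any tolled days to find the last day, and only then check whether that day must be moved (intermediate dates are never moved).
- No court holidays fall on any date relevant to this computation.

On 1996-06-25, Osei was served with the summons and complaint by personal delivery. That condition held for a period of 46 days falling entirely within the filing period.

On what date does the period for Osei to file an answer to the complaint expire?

1 year after 1996-06-25 is June 25, 1997.
Service was not by mail, so no mail extension applies.
Tolling adds 46 days: June 25, 1997 + 46 days = August 10, 1997.
August 10, 1997 is Sunday. The next qualifying day is August 11, 1997.

August 11, 1997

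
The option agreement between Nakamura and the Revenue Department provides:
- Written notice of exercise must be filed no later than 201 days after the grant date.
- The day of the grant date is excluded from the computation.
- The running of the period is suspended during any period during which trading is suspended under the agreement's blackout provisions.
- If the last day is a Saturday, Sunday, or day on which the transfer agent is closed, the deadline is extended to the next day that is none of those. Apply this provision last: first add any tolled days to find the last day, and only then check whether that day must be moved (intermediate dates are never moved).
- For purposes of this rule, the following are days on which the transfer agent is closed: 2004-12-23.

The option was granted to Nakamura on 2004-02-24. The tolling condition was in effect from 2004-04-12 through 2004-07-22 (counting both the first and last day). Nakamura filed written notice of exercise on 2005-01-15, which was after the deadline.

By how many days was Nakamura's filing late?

22 days

201 days after 2004-02-24 is September 12, 2004.
From April 12, 2004 through July 22, 2004 inclusive is 102 days; tolling adds 102 days: September 12, 2004 + 102 days = December 23, 2004.
December 23, 2004 is a listed holiday. The next qualifying day is December 24, 2004.
The deadline is December 24, 2004; from December 24, 2004 to January 15, 2005 is 22 days.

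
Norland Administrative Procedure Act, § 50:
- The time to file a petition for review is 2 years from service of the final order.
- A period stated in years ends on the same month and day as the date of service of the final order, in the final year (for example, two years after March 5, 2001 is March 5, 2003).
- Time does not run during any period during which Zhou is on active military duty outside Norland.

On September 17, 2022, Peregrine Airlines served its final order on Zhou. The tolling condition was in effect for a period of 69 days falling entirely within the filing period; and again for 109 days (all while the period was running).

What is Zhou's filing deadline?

March 14, 2025

2 years after September 17, 2022 is September 17, 2024.
Tolling adds 69 days: September 17, 2024 + 69 days = November 25, 2024.
Tolling adds 109 days: November 25, 2024 + 109 days = March 14, 2025.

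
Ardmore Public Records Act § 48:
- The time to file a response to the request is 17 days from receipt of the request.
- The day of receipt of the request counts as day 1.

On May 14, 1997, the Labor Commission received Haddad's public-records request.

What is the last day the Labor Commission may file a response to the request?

Counting May 14, 1997 as day 1, day 17 is May 30, 1997.

May 30, 1997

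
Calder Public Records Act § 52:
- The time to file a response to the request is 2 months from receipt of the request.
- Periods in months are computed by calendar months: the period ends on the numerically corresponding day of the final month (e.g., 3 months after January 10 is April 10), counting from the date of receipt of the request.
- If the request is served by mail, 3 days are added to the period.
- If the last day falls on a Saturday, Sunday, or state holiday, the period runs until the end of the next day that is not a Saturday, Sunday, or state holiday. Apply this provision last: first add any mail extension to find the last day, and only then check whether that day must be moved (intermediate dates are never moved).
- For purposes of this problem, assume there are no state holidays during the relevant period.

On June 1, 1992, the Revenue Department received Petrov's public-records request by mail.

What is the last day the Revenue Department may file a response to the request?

August 4, 1992

2 months after June 1, 1992 is August 1, 1992.
Service was by mail, adding 3 days: August 1, 1992 + 3 days = August 4, 1992.
August 4, 1992 is a Tuesday and not a state holiday, so no extension applies.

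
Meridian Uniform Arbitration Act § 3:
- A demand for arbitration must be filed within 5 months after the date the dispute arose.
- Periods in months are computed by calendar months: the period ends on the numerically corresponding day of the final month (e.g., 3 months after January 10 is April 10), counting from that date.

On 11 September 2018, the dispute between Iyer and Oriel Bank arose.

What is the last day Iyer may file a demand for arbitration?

February 11, 2019

5 months after 11 September 2018 is February 11, 2019.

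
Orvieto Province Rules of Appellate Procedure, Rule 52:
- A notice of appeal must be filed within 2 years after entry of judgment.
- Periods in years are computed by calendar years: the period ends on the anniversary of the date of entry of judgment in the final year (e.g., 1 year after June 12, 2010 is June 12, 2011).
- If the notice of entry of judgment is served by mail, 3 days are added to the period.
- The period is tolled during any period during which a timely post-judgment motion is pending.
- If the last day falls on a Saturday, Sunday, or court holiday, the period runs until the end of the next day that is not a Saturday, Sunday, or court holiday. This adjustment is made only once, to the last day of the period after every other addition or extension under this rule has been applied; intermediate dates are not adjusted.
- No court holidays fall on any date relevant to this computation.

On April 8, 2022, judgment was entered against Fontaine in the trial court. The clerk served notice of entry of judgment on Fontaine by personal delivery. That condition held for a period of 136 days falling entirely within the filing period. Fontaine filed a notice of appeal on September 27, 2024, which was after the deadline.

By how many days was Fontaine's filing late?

36 days

2 years after April 8, 2022 is April 8, 2024.
Service was not by mail, so no mail extension applies.
Tolling adds 136 days: April 8, 2024 + 136 days = August 22, 2024.
August 22, 2024 is a Thursday and not a court holiday, so no extension applies.
The deadline is August 22, 2024; from August 22, 2024 to September 27, 2024 is 36 days.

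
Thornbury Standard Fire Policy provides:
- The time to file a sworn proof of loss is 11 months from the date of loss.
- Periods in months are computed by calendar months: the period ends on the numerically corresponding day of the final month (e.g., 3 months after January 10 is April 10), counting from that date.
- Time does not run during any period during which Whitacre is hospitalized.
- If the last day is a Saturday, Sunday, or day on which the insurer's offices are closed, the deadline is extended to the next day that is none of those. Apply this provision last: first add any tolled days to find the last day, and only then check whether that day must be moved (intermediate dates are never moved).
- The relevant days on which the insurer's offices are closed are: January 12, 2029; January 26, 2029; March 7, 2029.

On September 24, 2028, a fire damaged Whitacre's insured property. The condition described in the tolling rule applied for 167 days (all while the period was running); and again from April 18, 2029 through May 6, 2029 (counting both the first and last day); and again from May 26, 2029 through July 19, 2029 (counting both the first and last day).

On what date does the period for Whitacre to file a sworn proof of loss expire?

April 22, 2030

11 months after September 24, 2028 is August 24, 2029.
Tolling adds 167 days: August 24, 2029 + 167 days = February 7, 2030.
From April 18, 2029 through May 6, 2029 inclusive is 19 days; tolling adds 19 days: February 7, 2030 + 19 days = February 26, 2030.
From May 26, 2029 through July 19, 2029 inclusive is 55 days; tolling adds 55 days: February 26, 2030 + 55 days = April 22, 2030.
April 22, 2030 is a Monday and not a day on which the insurer's offices are closed, so no extension applies.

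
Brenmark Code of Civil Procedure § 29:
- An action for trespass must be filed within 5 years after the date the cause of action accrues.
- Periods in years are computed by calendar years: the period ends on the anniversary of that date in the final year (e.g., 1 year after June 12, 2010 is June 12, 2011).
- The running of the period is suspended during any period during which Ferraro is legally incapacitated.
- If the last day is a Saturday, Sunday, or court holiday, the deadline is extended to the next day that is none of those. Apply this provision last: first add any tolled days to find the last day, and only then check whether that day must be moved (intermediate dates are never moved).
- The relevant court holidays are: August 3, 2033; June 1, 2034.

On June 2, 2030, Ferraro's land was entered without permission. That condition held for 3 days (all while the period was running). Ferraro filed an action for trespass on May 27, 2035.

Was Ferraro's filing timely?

Yes

5 years after June 2, 2030 is June 2, 2035.
Tolling adds 3 days: June 2, 2035 + 3 days = June 5, 2035.
June 5, 2035 is a Tuesday and not a court holiday, so no extension applies.
The deadline is June 5, 2035; the filing on May 27, 2035 is on or before that date.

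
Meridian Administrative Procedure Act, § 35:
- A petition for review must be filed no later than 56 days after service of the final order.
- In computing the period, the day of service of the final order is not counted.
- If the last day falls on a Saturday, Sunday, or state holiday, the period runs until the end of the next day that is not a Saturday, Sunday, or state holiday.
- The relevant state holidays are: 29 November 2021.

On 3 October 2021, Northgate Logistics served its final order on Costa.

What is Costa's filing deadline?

56 days after 3 October 2021 is November 28, 2021.
November 28, 2021 is Sunday; November 29, 2021 is a listed holiday. The next qualifying day is November 30, 2021.

November 30, 2021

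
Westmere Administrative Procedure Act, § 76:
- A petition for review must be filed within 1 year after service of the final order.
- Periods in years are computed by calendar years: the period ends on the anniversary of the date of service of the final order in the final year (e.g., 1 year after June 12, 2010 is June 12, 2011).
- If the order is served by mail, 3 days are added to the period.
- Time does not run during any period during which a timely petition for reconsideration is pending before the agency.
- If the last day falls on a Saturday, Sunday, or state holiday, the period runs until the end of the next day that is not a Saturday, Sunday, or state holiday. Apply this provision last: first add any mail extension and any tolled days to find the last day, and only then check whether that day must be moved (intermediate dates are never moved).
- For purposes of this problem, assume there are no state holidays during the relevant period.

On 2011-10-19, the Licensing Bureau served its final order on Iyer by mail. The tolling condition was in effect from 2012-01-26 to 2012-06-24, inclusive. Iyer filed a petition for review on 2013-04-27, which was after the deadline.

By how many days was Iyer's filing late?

36 days

1 year after 2011-10-19 is October 19, 2012.
Service was by mail, adding 3 days: October 19, 2012 + 3 days = October 22, 2012.
From January 26, 2012 through June 24, 2012 inclusive is 151 days; tolling adds 151 days: October 22, 2012 + 151 days = March 22, 2013.
March 22, 2013 is a Friday and not a state holiday, so no extension applies.
The deadline is March 22, 2013; from March 22, 2013 to April 27, 2013 is 36 days.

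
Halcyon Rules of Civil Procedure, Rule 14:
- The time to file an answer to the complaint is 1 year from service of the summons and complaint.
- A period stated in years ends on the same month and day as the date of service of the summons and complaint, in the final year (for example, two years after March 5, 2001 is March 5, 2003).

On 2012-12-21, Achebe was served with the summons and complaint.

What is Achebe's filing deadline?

December 21, 2013

1 year after 2012-12-21 is December 21, 2013.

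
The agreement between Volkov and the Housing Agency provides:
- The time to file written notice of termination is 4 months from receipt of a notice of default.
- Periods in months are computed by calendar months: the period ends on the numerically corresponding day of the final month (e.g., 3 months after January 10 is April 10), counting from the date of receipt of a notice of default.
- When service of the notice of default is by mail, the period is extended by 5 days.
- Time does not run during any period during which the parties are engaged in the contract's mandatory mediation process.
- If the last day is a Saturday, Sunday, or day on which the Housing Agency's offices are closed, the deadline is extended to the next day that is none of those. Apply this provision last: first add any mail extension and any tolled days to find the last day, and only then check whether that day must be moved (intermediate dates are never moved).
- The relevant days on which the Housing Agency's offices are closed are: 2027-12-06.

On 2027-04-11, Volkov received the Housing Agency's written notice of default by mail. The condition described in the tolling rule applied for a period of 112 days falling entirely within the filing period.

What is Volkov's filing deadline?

December 7, 2027

4 months after 2027-04-11 is August 11, 2027.
Service was by mail, adding 5 days: August 11, 2027 + 5 days = August 16, 2027.
Tolling adds 112 days: August 16, 2027 + 112 days = December 6, 2027.
December 6, 2027 is a listed holiday. The next qualifying day is December 7, 2027.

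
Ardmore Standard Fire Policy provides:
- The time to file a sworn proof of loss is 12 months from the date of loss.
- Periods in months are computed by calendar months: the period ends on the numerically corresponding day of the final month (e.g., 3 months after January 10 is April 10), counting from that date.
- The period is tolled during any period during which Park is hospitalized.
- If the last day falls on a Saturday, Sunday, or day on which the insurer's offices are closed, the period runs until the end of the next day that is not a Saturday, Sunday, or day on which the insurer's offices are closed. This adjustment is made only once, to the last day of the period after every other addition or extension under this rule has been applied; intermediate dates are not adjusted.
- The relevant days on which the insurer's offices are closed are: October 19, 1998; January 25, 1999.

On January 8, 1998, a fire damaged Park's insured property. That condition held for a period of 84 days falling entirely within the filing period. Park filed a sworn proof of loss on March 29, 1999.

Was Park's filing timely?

12 months after January 8, 1998 is January 8, 1999.
Tolling adds 84 days: January 8, 1999 + 84 days = April 2, 1999.
April 2, 1999 is a Friday and not a day on which the insurer's offices are closed, so no extension applies.
The deadline is April 2, 1999; the filing on March 29, 1999 is on or before that date.

Yes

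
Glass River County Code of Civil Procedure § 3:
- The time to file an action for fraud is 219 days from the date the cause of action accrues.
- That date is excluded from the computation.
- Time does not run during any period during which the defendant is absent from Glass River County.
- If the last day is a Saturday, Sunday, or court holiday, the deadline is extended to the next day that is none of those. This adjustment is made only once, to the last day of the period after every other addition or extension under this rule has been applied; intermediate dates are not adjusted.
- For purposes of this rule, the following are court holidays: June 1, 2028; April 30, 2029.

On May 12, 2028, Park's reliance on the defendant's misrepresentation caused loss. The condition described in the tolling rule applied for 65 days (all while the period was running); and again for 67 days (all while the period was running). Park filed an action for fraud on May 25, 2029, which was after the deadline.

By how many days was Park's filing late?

24 days

219 days after May 12, 2028 is December 17, 2028.
Tolling adds 65 days: December 17, 2028 + 65 days = February 20, 2029.
Tolling adds 67 days: February 20, 2029 + 67 days = April 28, 2029.
April 28, 2029 is Saturday; April 29, 2029 is Sunday; April 30, 2029 is a listed holiday. The next qualifying day is May 1, 2029.
The deadline is May 1, 2029; from May 1, 2029 to May 25, 2029 is 24 days.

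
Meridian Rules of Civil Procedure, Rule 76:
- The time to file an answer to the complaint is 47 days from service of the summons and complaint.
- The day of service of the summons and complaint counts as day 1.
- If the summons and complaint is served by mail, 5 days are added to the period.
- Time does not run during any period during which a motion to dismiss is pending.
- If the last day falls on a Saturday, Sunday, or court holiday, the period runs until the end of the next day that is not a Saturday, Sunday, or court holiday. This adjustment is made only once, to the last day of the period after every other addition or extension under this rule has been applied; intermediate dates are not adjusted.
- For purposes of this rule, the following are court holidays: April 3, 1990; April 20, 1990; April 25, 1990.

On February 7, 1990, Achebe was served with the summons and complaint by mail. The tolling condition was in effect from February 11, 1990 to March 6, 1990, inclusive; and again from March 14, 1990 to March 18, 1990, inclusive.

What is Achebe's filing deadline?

April 30, 1990

Counting February 7, 1990 as day 1, day 47 is March 25, 1990.
Service was by mail, adding 5 days: March 25, 1990 + 5 days = March 30, 1990.
From February 11, 1990 through March 6, 1990 inclusive is 24 days; tolling adds 24 days: March 30, 1990 + 24 days = April 23, 1990.
From March 14, 1990 through March 18, 1990 inclusive is 5 days; tolling adds 5 days: April 23, 1990 + 5 days = April 28, 1990.
April 28, 1990 is Saturday; April 29, 1990 is Sunday. The next qualifying day is April 30, 1990.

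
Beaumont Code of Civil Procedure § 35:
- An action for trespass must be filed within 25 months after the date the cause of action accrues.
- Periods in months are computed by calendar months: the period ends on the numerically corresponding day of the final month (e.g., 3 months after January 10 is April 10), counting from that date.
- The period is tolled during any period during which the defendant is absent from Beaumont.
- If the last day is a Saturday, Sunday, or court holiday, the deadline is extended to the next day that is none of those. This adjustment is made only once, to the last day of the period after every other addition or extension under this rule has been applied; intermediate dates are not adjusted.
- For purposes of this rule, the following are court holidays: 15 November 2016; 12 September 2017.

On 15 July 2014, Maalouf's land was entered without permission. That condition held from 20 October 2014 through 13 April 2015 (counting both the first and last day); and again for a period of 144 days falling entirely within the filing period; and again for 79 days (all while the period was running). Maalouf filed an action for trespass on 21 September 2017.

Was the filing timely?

25 months after 15 July 2014 is August 15, 2016.
From October 20, 2014 through April 13, 2015 inclusive is 176 days; tolling adds 176 days: August 15, 2016 + 176 days = February 7, 2017.
Tolling adds 144 days: February 7, 2017 + 144 days = July 1, 2017.
Tolling adds 79 days: July 1, 2017 + 79 days = September 18, 2017.
September 18, 2017 is a Monday and not a court holiday, so no extension applies.
The deadline is September 18, 2017; the filing on September 21, 2017 is after that date.

No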